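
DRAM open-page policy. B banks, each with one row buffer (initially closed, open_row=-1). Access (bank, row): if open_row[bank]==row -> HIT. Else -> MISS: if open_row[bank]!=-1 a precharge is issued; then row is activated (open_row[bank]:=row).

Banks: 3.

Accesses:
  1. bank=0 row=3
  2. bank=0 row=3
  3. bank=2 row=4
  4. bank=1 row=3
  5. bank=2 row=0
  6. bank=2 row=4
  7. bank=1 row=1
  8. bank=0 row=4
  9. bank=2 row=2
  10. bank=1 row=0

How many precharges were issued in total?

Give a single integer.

Acc 1: bank0 row3 -> MISS (open row3); precharges=0
Acc 2: bank0 row3 -> HIT
Acc 3: bank2 row4 -> MISS (open row4); precharges=0
Acc 4: bank1 row3 -> MISS (open row3); precharges=0
Acc 5: bank2 row0 -> MISS (open row0); precharges=1
Acc 6: bank2 row4 -> MISS (open row4); precharges=2
Acc 7: bank1 row1 -> MISS (open row1); precharges=3
Acc 8: bank0 row4 -> MISS (open row4); precharges=4
Acc 9: bank2 row2 -> MISS (open row2); precharges=5
Acc 10: bank1 row0 -> MISS (open row0); precharges=6

Answer: 6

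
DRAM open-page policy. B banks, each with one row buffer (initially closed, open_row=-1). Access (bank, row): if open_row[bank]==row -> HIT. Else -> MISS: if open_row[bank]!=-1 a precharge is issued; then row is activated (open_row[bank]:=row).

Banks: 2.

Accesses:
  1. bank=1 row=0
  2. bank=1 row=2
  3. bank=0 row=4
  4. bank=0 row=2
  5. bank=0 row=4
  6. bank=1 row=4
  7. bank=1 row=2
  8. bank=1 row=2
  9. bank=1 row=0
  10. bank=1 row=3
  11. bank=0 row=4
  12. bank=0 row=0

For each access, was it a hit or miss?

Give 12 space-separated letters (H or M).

Answer: M M M M M M M H M M H M

Derivation:
Acc 1: bank1 row0 -> MISS (open row0); precharges=0
Acc 2: bank1 row2 -> MISS (open row2); precharges=1
Acc 3: bank0 row4 -> MISS (open row4); precharges=1
Acc 4: bank0 row2 -> MISS (open row2); precharges=2
Acc 5: bank0 row4 -> MISS (open row4); precharges=3
Acc 6: bank1 row4 -> MISS (open row4); precharges=4
Acc 7: bank1 row2 -> MISS (open row2); precharges=5
Acc 8: bank1 row2 -> HIT
Acc 9: bank1 row0 -> MISS (open row0); precharges=6
Acc 10: bank1 row3 -> MISS (open row3); precharges=7
Acc 11: bank0 row4 -> HIT
Acc 12: bank0 row0 -> MISS (open row0); precharges=8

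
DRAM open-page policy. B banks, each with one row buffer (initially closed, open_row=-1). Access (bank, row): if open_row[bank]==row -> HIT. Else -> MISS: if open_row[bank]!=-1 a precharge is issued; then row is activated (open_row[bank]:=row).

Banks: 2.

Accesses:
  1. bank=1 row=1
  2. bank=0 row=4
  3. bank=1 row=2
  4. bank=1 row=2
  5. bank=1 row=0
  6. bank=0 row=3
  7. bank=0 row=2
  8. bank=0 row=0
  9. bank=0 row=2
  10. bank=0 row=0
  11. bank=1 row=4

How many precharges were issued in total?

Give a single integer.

Answer: 8

Derivation:
Acc 1: bank1 row1 -> MISS (open row1); precharges=0
Acc 2: bank0 row4 -> MISS (open row4); precharges=0
Acc 3: bank1 row2 -> MISS (open row2); precharges=1
Acc 4: bank1 row2 -> HIT
Acc 5: bank1 row0 -> MISS (open row0); precharges=2
Acc 6: bank0 row3 -> MISS (open row3); precharges=3
Acc 7: bank0 row2 -> MISS (open row2); precharges=4
Acc 8: bank0 row0 -> MISS (open row0); precharges=5
Acc 9: bank0 row2 -> MISS (open row2); precharges=6
Acc 10: bank0 row0 -> MISS (open row0); precharges=7
Acc 11: bank1 row4 -> MISS (open row4); precharges=8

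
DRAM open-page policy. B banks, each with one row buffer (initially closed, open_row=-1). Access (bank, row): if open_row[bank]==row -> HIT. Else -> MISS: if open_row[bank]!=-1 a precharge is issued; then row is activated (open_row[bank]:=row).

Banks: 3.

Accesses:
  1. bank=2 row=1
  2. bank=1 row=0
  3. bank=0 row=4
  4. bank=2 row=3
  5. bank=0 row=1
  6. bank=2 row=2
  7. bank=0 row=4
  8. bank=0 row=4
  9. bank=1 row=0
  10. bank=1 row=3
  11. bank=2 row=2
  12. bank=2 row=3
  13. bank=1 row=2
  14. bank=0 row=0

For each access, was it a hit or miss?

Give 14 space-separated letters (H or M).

Acc 1: bank2 row1 -> MISS (open row1); precharges=0
Acc 2: bank1 row0 -> MISS (open row0); precharges=0
Acc 3: bank0 row4 -> MISS (open row4); precharges=0
Acc 4: bank2 row3 -> MISS (open row3); precharges=1
Acc 5: bank0 row1 -> MISS (open row1); precharges=2
Acc 6: bank2 row2 -> MISS (open row2); precharges=3
Acc 7: bank0 row4 -> MISS (open row4); precharges=4
Acc 8: bank0 row4 -> HIT
Acc 9: bank1 row0 -> HIT
Acc 10: bank1 row3 -> MISS (open row3); precharges=5
Acc 11: bank2 row2 -> HIT
Acc 12: bank2 row3 -> MISS (open row3); precharges=6
Acc 13: bank1 row2 -> MISS (open row2); precharges=7
Acc 14: bank0 row0 -> MISS (open row0); precharges=8

Answer: M M M M M M M H H M H M M M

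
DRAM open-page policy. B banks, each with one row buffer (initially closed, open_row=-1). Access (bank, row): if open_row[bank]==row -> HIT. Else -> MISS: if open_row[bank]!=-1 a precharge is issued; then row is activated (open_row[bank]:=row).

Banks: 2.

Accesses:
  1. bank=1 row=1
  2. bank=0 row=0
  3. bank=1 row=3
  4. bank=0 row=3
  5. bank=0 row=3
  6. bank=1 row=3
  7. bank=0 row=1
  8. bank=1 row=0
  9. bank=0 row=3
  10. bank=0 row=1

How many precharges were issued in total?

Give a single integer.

Acc 1: bank1 row1 -> MISS (open row1); precharges=0
Acc 2: bank0 row0 -> MISS (open row0); precharges=0
Acc 3: bank1 row3 -> MISS (open row3); precharges=1
Acc 4: bank0 row3 -> MISS (open row3); precharges=2
Acc 5: bank0 row3 -> HIT
Acc 6: bank1 row3 -> HIT
Acc 7: bank0 row1 -> MISS (open row1); precharges=3
Acc 8: bank1 row0 -> MISS (open row0); precharges=4
Acc 9: bank0 row3 -> MISS (open row3); precharges=5
Acc 10: bank0 row1 -> MISS (open row1); precharges=6

Answer: 6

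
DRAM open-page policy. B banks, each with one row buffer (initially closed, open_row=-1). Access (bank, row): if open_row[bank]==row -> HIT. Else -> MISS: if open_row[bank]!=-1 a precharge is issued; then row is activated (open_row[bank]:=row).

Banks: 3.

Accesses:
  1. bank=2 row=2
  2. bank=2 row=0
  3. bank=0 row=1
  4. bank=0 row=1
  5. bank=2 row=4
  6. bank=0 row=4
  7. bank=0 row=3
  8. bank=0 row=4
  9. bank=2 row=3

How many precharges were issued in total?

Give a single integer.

Acc 1: bank2 row2 -> MISS (open row2); precharges=0
Acc 2: bank2 row0 -> MISS (open row0); precharges=1
Acc 3: bank0 row1 -> MISS (open row1); precharges=1
Acc 4: bank0 row1 -> HIT
Acc 5: bank2 row4 -> MISS (open row4); precharges=2
Acc 6: bank0 row4 -> MISS (open row4); precharges=3
Acc 7: bank0 row3 -> MISS (open row3); precharges=4
Acc 8: bank0 row4 -> MISS (open row4); precharges=5
Acc 9: bank2 row3 -> MISS (open row3); precharges=6

Answer: 6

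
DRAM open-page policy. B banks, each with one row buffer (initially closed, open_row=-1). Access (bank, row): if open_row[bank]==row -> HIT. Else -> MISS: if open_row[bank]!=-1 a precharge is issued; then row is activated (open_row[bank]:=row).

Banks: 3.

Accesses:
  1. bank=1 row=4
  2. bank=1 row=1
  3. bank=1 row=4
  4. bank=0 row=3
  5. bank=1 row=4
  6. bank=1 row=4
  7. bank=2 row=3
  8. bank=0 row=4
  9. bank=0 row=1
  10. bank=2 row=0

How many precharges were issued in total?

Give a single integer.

Answer: 5

Derivation:
Acc 1: bank1 row4 -> MISS (open row4); precharges=0
Acc 2: bank1 row1 -> MISS (open row1); precharges=1
Acc 3: bank1 row4 -> MISS (open row4); precharges=2
Acc 4: bank0 row3 -> MISS (open row3); precharges=2
Acc 5: bank1 row4 -> HIT
Acc 6: bank1 row4 -> HIT
Acc 7: bank2 row3 -> MISS (open row3); precharges=2
Acc 8: bank0 row4 -> MISS (open row4); precharges=3
Acc 9: bank0 row1 -> MISS (open row1); precharges=4
Acc 10: bank2 row0 -> MISS (open row0); precharges=5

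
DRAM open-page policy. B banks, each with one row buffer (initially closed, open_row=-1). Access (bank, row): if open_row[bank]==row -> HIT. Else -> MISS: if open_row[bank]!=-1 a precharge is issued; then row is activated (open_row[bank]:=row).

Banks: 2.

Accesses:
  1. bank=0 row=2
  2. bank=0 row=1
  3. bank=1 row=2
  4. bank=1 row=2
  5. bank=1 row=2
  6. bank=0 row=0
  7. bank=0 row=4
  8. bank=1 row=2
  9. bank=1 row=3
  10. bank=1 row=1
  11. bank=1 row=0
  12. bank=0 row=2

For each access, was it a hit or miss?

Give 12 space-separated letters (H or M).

Answer: M M M H H M M H M M M M

Derivation:
Acc 1: bank0 row2 -> MISS (open row2); precharges=0
Acc 2: bank0 row1 -> MISS (open row1); precharges=1
Acc 3: bank1 row2 -> MISS (open row2); precharges=1
Acc 4: bank1 row2 -> HIT
Acc 5: bank1 row2 -> HIT
Acc 6: bank0 row0 -> MISS (open row0); precharges=2
Acc 7: bank0 row4 -> MISS (open row4); precharges=3
Acc 8: bank1 row2 -> HIT
Acc 9: bank1 row3 -> MISS (open row3); precharges=4
Acc 10: bank1 row1 -> MISS (open row1); precharges=5
Acc 11: bank1 row0 -> MISS (open row0); precharges=6
Acc 12: bank0 row2 -> MISS (open row2); precharges=7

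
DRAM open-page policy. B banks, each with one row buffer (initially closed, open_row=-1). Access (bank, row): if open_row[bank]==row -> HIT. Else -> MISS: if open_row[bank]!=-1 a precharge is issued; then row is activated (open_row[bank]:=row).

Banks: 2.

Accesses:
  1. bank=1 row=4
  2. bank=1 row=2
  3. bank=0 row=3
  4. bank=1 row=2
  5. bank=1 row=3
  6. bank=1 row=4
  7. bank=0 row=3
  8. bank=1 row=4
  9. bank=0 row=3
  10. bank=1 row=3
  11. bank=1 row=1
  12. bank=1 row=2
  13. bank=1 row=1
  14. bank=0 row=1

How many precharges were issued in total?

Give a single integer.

Acc 1: bank1 row4 -> MISS (open row4); precharges=0
Acc 2: bank1 row2 -> MISS (open row2); precharges=1
Acc 3: bank0 row3 -> MISS (open row3); precharges=1
Acc 4: bank1 row2 -> HIT
Acc 5: bank1 row3 -> MISS (open row3); precharges=2
Acc 6: bank1 row4 -> MISS (open row4); precharges=3
Acc 7: bank0 row3 -> HIT
Acc 8: bank1 row4 -> HIT
Acc 9: bank0 row3 -> HIT
Acc 10: bank1 row3 -> MISS (open row3); precharges=4
Acc 11: bank1 row1 -> MISS (open row1); precharges=5
Acc 12: bank1 row2 -> MISS (open row2); precharges=6
Acc 13: bank1 row1 -> MISS (open row1); precharges=7
Acc 14: bank0 row1 -> MISS (open row1); precharges=8

Answer: 8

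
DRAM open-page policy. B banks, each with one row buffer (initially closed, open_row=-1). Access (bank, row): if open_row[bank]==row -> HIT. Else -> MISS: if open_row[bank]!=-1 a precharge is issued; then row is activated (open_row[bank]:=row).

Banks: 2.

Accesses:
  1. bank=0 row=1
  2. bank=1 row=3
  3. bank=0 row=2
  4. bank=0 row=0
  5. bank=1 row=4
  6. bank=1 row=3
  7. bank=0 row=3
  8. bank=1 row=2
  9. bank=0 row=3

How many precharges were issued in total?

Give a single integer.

Answer: 6

Derivation:
Acc 1: bank0 row1 -> MISS (open row1); precharges=0
Acc 2: bank1 row3 -> MISS (open row3); precharges=0
Acc 3: bank0 row2 -> MISS (open row2); precharges=1
Acc 4: bank0 row0 -> MISS (open row0); precharges=2
Acc 5: bank1 row4 -> MISS (open row4); precharges=3
Acc 6: bank1 row3 -> MISS (open row3); precharges=4
Acc 7: bank0 row3 -> MISS (open row3); precharges=5
Acc 8: bank1 row2 -> MISS (open row2); precharges=6
Acc 9: bank0 row3 -> HIT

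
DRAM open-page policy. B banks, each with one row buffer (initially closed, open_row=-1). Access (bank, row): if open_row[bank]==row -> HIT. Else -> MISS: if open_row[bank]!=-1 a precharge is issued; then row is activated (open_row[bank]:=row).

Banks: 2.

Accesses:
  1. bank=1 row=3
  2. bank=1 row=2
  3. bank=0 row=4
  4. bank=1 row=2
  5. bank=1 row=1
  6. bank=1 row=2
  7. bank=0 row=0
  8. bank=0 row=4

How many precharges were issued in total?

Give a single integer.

Answer: 5

Derivation:
Acc 1: bank1 row3 -> MISS (open row3); precharges=0
Acc 2: bank1 row2 -> MISS (open row2); precharges=1
Acc 3: bank0 row4 -> MISS (open row4); precharges=1
Acc 4: bank1 row2 -> HIT
Acc 5: bank1 row1 -> MISS (open row1); precharges=2
Acc 6: bank1 row2 -> MISS (open row2); precharges=3
Acc 7: bank0 row0 -> MISS (open row0); precharges=4
Acc 8: bank0 row4 -> MISS (open row4); precharges=5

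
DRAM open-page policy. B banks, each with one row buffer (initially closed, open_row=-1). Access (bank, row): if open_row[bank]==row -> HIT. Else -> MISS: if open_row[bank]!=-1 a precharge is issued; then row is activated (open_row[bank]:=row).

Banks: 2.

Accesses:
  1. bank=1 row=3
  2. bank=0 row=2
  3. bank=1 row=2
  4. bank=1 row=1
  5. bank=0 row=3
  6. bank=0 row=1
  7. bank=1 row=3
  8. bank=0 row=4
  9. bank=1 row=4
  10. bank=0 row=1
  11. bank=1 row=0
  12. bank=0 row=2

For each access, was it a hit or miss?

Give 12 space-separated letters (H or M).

Answer: M M M M M M M M M M M M

Derivation:
Acc 1: bank1 row3 -> MISS (open row3); precharges=0
Acc 2: bank0 row2 -> MISS (open row2); precharges=0
Acc 3: bank1 row2 -> MISS (open row2); precharges=1
Acc 4: bank1 row1 -> MISS (open row1); precharges=2
Acc 5: bank0 row3 -> MISS (open row3); precharges=3
Acc 6: bank0 row1 -> MISS (open row1); precharges=4
Acc 7: bank1 row3 -> MISS (open row3); precharges=5
Acc 8: bank0 row4 -> MISS (open row4); precharges=6
Acc 9: bank1 row4 -> MISS (open row4); precharges=7
Acc 10: bank0 row1 -> MISS (open row1); precharges=8
Acc 11: bank1 row0 -> MISS (open row0); precharges=9
Acc 12: bank0 row2 -> MISS (open row2); precharges=10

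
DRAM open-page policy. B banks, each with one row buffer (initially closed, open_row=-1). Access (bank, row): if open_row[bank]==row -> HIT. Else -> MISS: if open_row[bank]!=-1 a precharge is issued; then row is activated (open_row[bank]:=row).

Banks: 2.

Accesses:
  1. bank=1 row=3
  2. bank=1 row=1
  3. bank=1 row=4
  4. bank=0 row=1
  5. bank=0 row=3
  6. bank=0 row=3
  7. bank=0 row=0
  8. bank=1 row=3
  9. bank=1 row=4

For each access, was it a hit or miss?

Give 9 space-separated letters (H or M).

Acc 1: bank1 row3 -> MISS (open row3); precharges=0
Acc 2: bank1 row1 -> MISS (open row1); precharges=1
Acc 3: bank1 row4 -> MISS (open row4); precharges=2
Acc 4: bank0 row1 -> MISS (open row1); precharges=2
Acc 5: bank0 row3 -> MISS (open row3); precharges=3
Acc 6: bank0 row3 -> HIT
Acc 7: bank0 row0 -> MISS (open row0); precharges=4
Acc 8: bank1 row3 -> MISS (open row3); precharges=5
Acc 9: bank1 row4 -> MISS (open row4); precharges=6

Answer: M M M M M H M M M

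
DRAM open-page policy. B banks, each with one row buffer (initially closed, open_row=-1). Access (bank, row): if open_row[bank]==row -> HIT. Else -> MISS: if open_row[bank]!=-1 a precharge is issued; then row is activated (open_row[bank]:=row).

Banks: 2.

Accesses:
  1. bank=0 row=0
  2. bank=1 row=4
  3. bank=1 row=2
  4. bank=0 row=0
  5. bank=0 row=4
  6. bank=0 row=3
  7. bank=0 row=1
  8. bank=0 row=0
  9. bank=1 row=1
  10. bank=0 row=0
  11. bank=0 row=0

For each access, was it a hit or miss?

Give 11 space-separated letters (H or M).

Answer: M M M H M M M M M H H

Derivation:
Acc 1: bank0 row0 -> MISS (open row0); precharges=0
Acc 2: bank1 row4 -> MISS (open row4); precharges=0
Acc 3: bank1 row2 -> MISS (open row2); precharges=1
Acc 4: bank0 row0 -> HIT
Acc 5: bank0 row4 -> MISS (open row4); precharges=2
Acc 6: bank0 row3 -> MISS (open row3); precharges=3
Acc 7: bank0 row1 -> MISS (open row1); precharges=4
Acc 8: bank0 row0 -> MISS (open row0); precharges=5
Acc 9: bank1 row1 -> MISS (open row1); precharges=6
Acc 10: bank0 row0 -> HIT
Acc 11: bank0 row0 -> HIT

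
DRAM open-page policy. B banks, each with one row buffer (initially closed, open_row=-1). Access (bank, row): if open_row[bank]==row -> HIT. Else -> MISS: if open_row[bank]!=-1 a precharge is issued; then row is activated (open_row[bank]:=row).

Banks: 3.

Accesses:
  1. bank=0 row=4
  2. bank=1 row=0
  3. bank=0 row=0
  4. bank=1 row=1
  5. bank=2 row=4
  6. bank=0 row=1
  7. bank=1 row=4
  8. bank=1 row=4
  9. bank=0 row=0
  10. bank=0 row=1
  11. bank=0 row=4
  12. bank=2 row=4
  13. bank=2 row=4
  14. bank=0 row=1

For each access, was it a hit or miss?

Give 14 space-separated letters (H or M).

Answer: M M M M M M M H M M M H H M

Derivation:
Acc 1: bank0 row4 -> MISS (open row4); precharges=0
Acc 2: bank1 row0 -> MISS (open row0); precharges=0
Acc 3: bank0 row0 -> MISS (open row0); precharges=1
Acc 4: bank1 row1 -> MISS (open row1); precharges=2
Acc 5: bank2 row4 -> MISS (open row4); precharges=2
Acc 6: bank0 row1 -> MISS (open row1); precharges=3
Acc 7: bank1 row4 -> MISS (open row4); precharges=4
Acc 8: bank1 row4 -> HIT
Acc 9: bank0 row0 -> MISS (open row0); precharges=5
Acc 10: bank0 row1 -> MISS (open row1); precharges=6
Acc 11: bank0 row4 -> MISS (open row4); precharges=7
Acc 12: bank2 row4 -> HIT
Acc 13: bank2 row4 -> HIT
Acc 14: bank0 row1 -> MISS (open row1); precharges=8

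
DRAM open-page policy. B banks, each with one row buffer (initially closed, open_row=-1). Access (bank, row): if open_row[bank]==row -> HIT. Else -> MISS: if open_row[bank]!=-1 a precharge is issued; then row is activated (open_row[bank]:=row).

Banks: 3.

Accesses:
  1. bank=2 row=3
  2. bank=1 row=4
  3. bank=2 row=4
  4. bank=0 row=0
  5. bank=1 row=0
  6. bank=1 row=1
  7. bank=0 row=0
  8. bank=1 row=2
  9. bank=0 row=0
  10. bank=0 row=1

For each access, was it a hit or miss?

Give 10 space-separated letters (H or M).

Answer: M M M M M M H M H M

Derivation:
Acc 1: bank2 row3 -> MISS (open row3); precharges=0
Acc 2: bank1 row4 -> MISS (open row4); precharges=0
Acc 3: bank2 row4 -> MISS (open row4); precharges=1
Acc 4: bank0 row0 -> MISS (open row0); precharges=1
Acc 5: bank1 row0 -> MISS (open row0); precharges=2
Acc 6: bank1 row1 -> MISS (open row1); precharges=3
Acc 7: bank0 row0 -> HIT
Acc 8: bank1 row2 -> MISS (open row2); precharges=4
Acc 9: bank0 row0 -> HIT
Acc 10: bank0 row1 -> MISS (open row1); precharges=5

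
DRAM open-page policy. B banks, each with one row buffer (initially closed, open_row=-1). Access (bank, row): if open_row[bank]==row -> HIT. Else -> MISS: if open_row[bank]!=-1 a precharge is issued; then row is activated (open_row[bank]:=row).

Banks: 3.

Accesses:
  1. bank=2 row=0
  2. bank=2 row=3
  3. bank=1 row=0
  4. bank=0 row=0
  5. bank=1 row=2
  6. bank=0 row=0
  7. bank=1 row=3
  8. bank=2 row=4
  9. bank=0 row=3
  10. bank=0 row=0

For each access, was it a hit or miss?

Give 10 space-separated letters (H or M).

Answer: M M M M M H M M M M

Derivation:
Acc 1: bank2 row0 -> MISS (open row0); precharges=0
Acc 2: bank2 row3 -> MISS (open row3); precharges=1
Acc 3: bank1 row0 -> MISS (open row0); precharges=1
Acc 4: bank0 row0 -> MISS (open row0); precharges=1
Acc 5: bank1 row2 -> MISS (open row2); precharges=2
Acc 6: bank0 row0 -> HIT
Acc 7: bank1 row3 -> MISS (open row3); precharges=3
Acc 8: bank2 row4 -> MISS (open row4); precharges=4
Acc 9: bank0 row3 -> MISS (open row3); precharges=5
Acc 10: bank0 row0 -> MISS (open row0); precharges=6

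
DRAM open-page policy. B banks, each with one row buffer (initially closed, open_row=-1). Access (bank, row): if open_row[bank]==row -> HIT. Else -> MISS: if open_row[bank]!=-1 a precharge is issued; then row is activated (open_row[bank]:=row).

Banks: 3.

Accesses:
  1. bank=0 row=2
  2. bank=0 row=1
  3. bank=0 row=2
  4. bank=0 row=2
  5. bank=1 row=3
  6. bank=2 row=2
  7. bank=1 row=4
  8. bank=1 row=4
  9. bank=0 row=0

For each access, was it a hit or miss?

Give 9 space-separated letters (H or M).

Acc 1: bank0 row2 -> MISS (open row2); precharges=0
Acc 2: bank0 row1 -> MISS (open row1); precharges=1
Acc 3: bank0 row2 -> MISS (open row2); precharges=2
Acc 4: bank0 row2 -> HIT
Acc 5: bank1 row3 -> MISS (open row3); precharges=2
Acc 6: bank2 row2 -> MISS (open row2); precharges=2
Acc 7: bank1 row4 -> MISS (open row4); precharges=3
Acc 8: bank1 row4 -> HIT
Acc 9: bank0 row0 -> MISS (open row0); precharges=4

Answer: M M M H M M M H M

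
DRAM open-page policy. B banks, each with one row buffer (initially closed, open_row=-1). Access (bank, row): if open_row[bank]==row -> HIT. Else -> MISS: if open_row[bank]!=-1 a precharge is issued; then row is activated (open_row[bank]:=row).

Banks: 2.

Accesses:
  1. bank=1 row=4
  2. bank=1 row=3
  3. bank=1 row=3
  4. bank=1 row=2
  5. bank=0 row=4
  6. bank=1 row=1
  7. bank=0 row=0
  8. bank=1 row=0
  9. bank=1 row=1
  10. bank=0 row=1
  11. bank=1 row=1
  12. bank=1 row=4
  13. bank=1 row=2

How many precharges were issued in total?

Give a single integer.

Answer: 9

Derivation:
Acc 1: bank1 row4 -> MISS (open row4); precharges=0
Acc 2: bank1 row3 -> MISS (open row3); precharges=1
Acc 3: bank1 row3 -> HIT
Acc 4: bank1 row2 -> MISS (open row2); precharges=2
Acc 5: bank0 row4 -> MISS (open row4); precharges=2
Acc 6: bank1 row1 -> MISS (open row1); precharges=3
Acc 7: bank0 row0 -> MISS (open row0); precharges=4
Acc 8: bank1 row0 -> MISS (open row0); precharges=5
Acc 9: bank1 row1 -> MISS (open row1); precharges=6
Acc 10: bank0 row1 -> MISS (open row1); precharges=7
Acc 11: bank1 row1 -> HIT
Acc 12: bank1 row4 -> MISS (open row4); precharges=8
Acc 13: bank1 row2 -> MISS (open row2); precharges=9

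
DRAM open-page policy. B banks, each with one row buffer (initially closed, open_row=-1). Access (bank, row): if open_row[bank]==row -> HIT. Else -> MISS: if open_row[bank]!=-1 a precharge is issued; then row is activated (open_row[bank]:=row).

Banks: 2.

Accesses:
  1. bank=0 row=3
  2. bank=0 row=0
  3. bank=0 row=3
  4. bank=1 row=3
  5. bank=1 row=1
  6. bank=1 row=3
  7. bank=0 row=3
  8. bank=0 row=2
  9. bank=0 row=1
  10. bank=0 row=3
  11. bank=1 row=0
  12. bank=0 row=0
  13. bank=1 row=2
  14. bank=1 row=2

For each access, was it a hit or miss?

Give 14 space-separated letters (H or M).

Answer: M M M M M M H M M M M M M H

Derivation:
Acc 1: bank0 row3 -> MISS (open row3); precharges=0
Acc 2: bank0 row0 -> MISS (open row0); precharges=1
Acc 3: bank0 row3 -> MISS (open row3); precharges=2
Acc 4: bank1 row3 -> MISS (open row3); precharges=2
Acc 5: bank1 row1 -> MISS (open row1); precharges=3
Acc 6: bank1 row3 -> MISS (open row3); precharges=4
Acc 7: bank0 row3 -> HIT
Acc 8: bank0 row2 -> MISS (open row2); precharges=5
Acc 9: bank0 row1 -> MISS (open row1); precharges=6
Acc 10: bank0 row3 -> MISS (open row3); precharges=7
Acc 11: bank1 row0 -> MISS (open row0); precharges=8
Acc 12: bank0 row0 -> MISS (open row0); precharges=9
Acc 13: bank1 row2 -> MISS (open row2); precharges=10
Acc 14: bank1 row2 -> HIT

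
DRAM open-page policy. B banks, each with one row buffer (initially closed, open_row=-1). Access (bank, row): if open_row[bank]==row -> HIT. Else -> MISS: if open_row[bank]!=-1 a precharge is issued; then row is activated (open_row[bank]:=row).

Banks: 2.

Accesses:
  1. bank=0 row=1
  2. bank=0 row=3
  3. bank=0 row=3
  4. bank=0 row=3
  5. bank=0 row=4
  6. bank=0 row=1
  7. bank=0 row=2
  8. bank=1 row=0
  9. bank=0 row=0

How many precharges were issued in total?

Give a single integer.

Answer: 5

Derivation:
Acc 1: bank0 row1 -> MISS (open row1); precharges=0
Acc 2: bank0 row3 -> MISS (open row3); precharges=1
Acc 3: bank0 row3 -> HIT
Acc 4: bank0 row3 -> HIT
Acc 5: bank0 row4 -> MISS (open row4); precharges=2
Acc 6: bank0 row1 -> MISS (open row1); precharges=3
Acc 7: bank0 row2 -> MISS (open row2); precharges=4
Acc 8: bank1 row0 -> MISS (open row0); precharges=4
Acc 9: bank0 row0 -> MISS (open row0); precharges=5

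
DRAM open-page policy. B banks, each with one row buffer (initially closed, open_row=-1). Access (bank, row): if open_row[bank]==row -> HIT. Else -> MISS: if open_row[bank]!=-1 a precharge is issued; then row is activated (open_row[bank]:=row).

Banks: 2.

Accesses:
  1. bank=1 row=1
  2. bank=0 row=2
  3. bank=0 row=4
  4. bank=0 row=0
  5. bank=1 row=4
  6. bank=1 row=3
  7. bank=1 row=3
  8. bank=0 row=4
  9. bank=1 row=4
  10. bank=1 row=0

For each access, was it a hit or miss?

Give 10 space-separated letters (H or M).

Answer: M M M M M M H M M M

Derivation:
Acc 1: bank1 row1 -> MISS (open row1); precharges=0
Acc 2: bank0 row2 -> MISS (open row2); precharges=0
Acc 3: bank0 row4 -> MISS (open row4); precharges=1
Acc 4: bank0 row0 -> MISS (open row0); precharges=2
Acc 5: bank1 row4 -> MISS (open row4); precharges=3
Acc 6: bank1 row3 -> MISS (open row3); precharges=4
Acc 7: bank1 row3 -> HIT
Acc 8: bank0 row4 -> MISS (open row4); precharges=5
Acc 9: bank1 row4 -> MISS (open row4); precharges=6
Acc 10: bank1 row0 -> MISS (open row0); precharges=7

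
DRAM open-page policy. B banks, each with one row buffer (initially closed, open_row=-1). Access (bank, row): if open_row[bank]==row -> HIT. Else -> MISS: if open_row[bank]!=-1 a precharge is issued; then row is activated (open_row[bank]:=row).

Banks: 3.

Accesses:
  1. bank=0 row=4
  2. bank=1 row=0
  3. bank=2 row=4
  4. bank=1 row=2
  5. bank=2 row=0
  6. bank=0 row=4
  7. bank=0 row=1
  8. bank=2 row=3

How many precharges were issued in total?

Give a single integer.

Acc 1: bank0 row4 -> MISS (open row4); precharges=0
Acc 2: bank1 row0 -> MISS (open row0); precharges=0
Acc 3: bank2 row4 -> MISS (open row4); precharges=0
Acc 4: bank1 row2 -> MISS (open row2); precharges=1
Acc 5: bank2 row0 -> MISS (open row0); precharges=2
Acc 6: bank0 row4 -> HIT
Acc 7: bank0 row1 -> MISS (open row1); precharges=3
Acc 8: bank2 row3 -> MISS (open row3); precharges=4

Answer: 4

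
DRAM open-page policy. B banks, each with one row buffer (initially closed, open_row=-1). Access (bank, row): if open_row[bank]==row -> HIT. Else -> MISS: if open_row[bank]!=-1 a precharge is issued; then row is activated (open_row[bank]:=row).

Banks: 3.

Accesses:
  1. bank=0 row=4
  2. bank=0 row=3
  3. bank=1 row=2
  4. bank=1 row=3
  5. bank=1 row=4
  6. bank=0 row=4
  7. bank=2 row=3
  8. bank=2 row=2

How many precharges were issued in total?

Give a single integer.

Acc 1: bank0 row4 -> MISS (open row4); precharges=0
Acc 2: bank0 row3 -> MISS (open row3); precharges=1
Acc 3: bank1 row2 -> MISS (open row2); precharges=1
Acc 4: bank1 row3 -> MISS (open row3); precharges=2
Acc 5: bank1 row4 -> MISS (open row4); precharges=3
Acc 6: bank0 row4 -> MISS (open row4); precharges=4
Acc 7: bank2 row3 -> MISS (open row3); precharges=4
Acc 8: bank2 row2 -> MISS (open row2); precharges=5

Answer: 5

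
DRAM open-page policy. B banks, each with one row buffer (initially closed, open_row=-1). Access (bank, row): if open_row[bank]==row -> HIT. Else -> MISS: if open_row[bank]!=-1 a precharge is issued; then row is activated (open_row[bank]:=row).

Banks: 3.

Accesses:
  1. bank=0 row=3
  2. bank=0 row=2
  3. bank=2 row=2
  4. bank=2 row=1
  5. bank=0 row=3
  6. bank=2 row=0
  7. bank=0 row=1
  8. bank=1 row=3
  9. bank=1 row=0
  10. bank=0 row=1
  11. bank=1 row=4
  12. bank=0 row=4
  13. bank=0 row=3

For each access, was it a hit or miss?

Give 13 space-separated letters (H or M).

Acc 1: bank0 row3 -> MISS (open row3); precharges=0
Acc 2: bank0 row2 -> MISS (open row2); precharges=1
Acc 3: bank2 row2 -> MISS (open row2); precharges=1
Acc 4: bank2 row1 -> MISS (open row1); precharges=2
Acc 5: bank0 row3 -> MISS (open row3); precharges=3
Acc 6: bank2 row0 -> MISS (open row0); precharges=4
Acc 7: bank0 row1 -> MISS (open row1); precharges=5
Acc 8: bank1 row3 -> MISS (open row3); precharges=5
Acc 9: bank1 row0 -> MISS (open row0); precharges=6
Acc 10: bank0 row1 -> HIT
Acc 11: bank1 row4 -> MISS (open row4); precharges=7
Acc 12: bank0 row4 -> MISS (open row4); precharges=8
Acc 13: bank0 row3 -> MISS (open row3); precharges=9

Answer: M M M M M M M M M H M M M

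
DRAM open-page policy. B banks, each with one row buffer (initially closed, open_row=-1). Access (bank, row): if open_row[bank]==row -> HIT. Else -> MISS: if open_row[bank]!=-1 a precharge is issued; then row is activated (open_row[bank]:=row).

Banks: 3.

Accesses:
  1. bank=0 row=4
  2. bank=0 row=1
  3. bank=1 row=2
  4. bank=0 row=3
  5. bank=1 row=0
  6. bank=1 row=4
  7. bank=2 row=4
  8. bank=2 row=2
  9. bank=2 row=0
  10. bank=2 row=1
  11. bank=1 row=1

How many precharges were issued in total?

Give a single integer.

Answer: 8

Derivation:
Acc 1: bank0 row4 -> MISS (open row4); precharges=0
Acc 2: bank0 row1 -> MISS (open row1); precharges=1
Acc 3: bank1 row2 -> MISS (open row2); precharges=1
Acc 4: bank0 row3 -> MISS (open row3); precharges=2
Acc 5: bank1 row0 -> MISS (open row0); precharges=3
Acc 6: bank1 row4 -> MISS (open row4); precharges=4
Acc 7: bank2 row4 -> MISS (open row4); precharges=4
Acc 8: bank2 row2 -> MISS (open row2); precharges=5
Acc 9: bank2 row0 -> MISS (open row0); precharges=6
Acc 10: bank2 row1 -> MISS (open row1); precharges=7
Acc 11: bank1 row1 -> MISS (open row1); precharges=8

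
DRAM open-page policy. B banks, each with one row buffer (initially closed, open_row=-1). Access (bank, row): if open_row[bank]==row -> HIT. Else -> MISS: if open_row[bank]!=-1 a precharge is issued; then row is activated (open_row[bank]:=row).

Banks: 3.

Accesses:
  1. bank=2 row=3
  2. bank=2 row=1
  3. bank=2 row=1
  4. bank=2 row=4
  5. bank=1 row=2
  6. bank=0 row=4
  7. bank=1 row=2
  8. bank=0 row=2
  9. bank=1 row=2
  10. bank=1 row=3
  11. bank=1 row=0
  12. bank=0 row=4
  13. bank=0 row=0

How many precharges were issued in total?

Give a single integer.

Answer: 7

Derivation:
Acc 1: bank2 row3 -> MISS (open row3); precharges=0
Acc 2: bank2 row1 -> MISS (open row1); precharges=1
Acc 3: bank2 row1 -> HIT
Acc 4: bank2 row4 -> MISS (open row4); precharges=2
Acc 5: bank1 row2 -> MISS (open row2); precharges=2
Acc 6: bank0 row4 -> MISS (open row4); precharges=2
Acc 7: bank1 row2 -> HIT
Acc 8: bank0 row2 -> MISS (open row2); precharges=3
Acc 9: bank1 row2 -> HIT
Acc 10: bank1 row3 -> MISS (open row3); precharges=4
Acc 11: bank1 row0 -> MISS (open row0); precharges=5
Acc 12: bank0 row4 -> MISS (open row4); precharges=6
Acc 13: bank0 row0 -> MISS (open row0); precharges=7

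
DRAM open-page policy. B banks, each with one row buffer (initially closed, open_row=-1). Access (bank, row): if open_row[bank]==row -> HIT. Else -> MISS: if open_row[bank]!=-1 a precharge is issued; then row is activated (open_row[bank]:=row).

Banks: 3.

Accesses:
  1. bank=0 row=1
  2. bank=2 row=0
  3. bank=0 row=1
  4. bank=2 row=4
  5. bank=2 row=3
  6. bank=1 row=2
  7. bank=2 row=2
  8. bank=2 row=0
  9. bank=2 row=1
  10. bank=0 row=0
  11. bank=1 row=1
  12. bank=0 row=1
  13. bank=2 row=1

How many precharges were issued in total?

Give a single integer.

Acc 1: bank0 row1 -> MISS (open row1); precharges=0
Acc 2: bank2 row0 -> MISS (open row0); precharges=0
Acc 3: bank0 row1 -> HIT
Acc 4: bank2 row4 -> MISS (open row4); precharges=1
Acc 5: bank2 row3 -> MISS (open row3); precharges=2
Acc 6: bank1 row2 -> MISS (open row2); precharges=2
Acc 7: bank2 row2 -> MISS (open row2); precharges=3
Acc 8: bank2 row0 -> MISS (open row0); precharges=4
Acc 9: bank2 row1 -> MISS (open row1); precharges=5
Acc 10: bank0 row0 -> MISS (open row0); precharges=6
Acc 11: bank1 row1 -> MISS (open row1); precharges=7
Acc 12: bank0 row1 -> MISS (open row1); precharges=8
Acc 13: bank2 row1 -> HIT

Answer: 8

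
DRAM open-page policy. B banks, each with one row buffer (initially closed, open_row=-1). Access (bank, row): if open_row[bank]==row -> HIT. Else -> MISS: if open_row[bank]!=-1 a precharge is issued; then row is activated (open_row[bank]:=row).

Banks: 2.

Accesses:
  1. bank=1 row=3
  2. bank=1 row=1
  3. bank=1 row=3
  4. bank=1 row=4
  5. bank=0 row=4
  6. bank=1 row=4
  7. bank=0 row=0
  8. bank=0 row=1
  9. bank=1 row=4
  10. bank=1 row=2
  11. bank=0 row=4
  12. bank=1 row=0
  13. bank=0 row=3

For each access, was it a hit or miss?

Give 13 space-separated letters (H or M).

Acc 1: bank1 row3 -> MISS (open row3); precharges=0
Acc 2: bank1 row1 -> MISS (open row1); precharges=1
Acc 3: bank1 row3 -> MISS (open row3); precharges=2
Acc 4: bank1 row4 -> MISS (open row4); precharges=3
Acc 5: bank0 row4 -> MISS (open row4); precharges=3
Acc 6: bank1 row4 -> HIT
Acc 7: bank0 row0 -> MISS (open row0); precharges=4
Acc 8: bank0 row1 -> MISS (open row1); precharges=5
Acc 9: bank1 row4 -> HIT
Acc 10: bank1 row2 -> MISS (open row2); precharges=6
Acc 11: bank0 row4 -> MISS (open row4); precharges=7
Acc 12: bank1 row0 -> MISS (open row0); precharges=8
Acc 13: bank0 row3 -> MISS (open row3); precharges=9

Answer: M M M M M H M M H M M M M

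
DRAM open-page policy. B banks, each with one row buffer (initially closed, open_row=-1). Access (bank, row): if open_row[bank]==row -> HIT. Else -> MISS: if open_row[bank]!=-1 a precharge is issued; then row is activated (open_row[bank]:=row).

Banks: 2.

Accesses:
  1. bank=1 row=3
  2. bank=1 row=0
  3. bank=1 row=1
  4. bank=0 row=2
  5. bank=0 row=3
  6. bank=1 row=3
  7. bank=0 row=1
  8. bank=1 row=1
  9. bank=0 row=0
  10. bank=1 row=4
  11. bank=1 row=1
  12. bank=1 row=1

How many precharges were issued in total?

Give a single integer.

Answer: 9

Derivation:
Acc 1: bank1 row3 -> MISS (open row3); precharges=0
Acc 2: bank1 row0 -> MISS (open row0); precharges=1
Acc 3: bank1 row1 -> MISS (open row1); precharges=2
Acc 4: bank0 row2 -> MISS (open row2); precharges=2
Acc 5: bank0 row3 -> MISS (open row3); precharges=3
Acc 6: bank1 row3 -> MISS (open row3); precharges=4
Acc 7: bank0 row1 -> MISS (open row1); precharges=5
Acc 8: bank1 row1 -> MISS (open row1); precharges=6
Acc 9: bank0 row0 -> MISS (open row0); precharges=7
Acc 10: bank1 row4 -> MISS (open row4); precharges=8
Acc 11: bank1 row1 -> MISS (open row1); precharges=9
Acc 12: bank1 row1 -> HIT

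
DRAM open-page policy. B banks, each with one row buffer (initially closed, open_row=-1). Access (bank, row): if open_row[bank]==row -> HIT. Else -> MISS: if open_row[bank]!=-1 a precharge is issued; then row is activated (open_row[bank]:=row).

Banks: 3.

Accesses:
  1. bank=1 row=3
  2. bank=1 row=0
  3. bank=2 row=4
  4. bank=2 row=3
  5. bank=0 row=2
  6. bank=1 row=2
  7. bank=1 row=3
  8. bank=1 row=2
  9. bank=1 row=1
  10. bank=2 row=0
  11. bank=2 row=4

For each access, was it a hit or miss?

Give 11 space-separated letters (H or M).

Acc 1: bank1 row3 -> MISS (open row3); precharges=0
Acc 2: bank1 row0 -> MISS (open row0); precharges=1
Acc 3: bank2 row4 -> MISS (open row4); precharges=1
Acc 4: bank2 row3 -> MISS (open row3); precharges=2
Acc 5: bank0 row2 -> MISS (open row2); precharges=2
Acc 6: bank1 row2 -> MISS (open row2); precharges=3
Acc 7: bank1 row3 -> MISS (open row3); precharges=4
Acc 8: bank1 row2 -> MISS (open row2); precharges=5
Acc 9: bank1 row1 -> MISS (open row1); precharges=6
Acc 10: bank2 row0 -> MISS (open row0); precharges=7
Acc 11: bank2 row4 -> MISS (open row4); precharges=8

Answer: M M M M M M M M M M M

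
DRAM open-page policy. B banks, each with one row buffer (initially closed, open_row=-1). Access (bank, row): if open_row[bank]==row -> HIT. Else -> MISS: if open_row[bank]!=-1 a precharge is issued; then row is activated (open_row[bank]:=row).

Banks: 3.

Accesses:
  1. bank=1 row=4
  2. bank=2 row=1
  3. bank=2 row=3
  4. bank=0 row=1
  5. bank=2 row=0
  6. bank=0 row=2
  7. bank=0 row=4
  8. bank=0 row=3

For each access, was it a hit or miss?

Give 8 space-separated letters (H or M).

Acc 1: bank1 row4 -> MISS (open row4); precharges=0
Acc 2: bank2 row1 -> MISS (open row1); precharges=0
Acc 3: bank2 row3 -> MISS (open row3); precharges=1
Acc 4: bank0 row1 -> MISS (open row1); precharges=1
Acc 5: bank2 row0 -> MISS (open row0); precharges=2
Acc 6: bank0 row2 -> MISS (open row2); precharges=3
Acc 7: bank0 row4 -> MISS (open row4); precharges=4
Acc 8: bank0 row3 -> MISS (open row3); precharges=5

Answer: M M M M M M M M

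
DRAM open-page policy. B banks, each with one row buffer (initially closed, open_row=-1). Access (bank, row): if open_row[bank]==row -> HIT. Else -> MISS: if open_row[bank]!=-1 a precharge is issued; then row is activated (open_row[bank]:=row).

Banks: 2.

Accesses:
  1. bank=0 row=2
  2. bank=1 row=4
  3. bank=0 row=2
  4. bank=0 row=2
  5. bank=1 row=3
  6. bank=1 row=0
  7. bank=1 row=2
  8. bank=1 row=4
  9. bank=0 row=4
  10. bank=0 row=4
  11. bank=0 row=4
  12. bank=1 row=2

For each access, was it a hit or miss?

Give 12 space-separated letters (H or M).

Acc 1: bank0 row2 -> MISS (open row2); precharges=0
Acc 2: bank1 row4 -> MISS (open row4); precharges=0
Acc 3: bank0 row2 -> HIT
Acc 4: bank0 row2 -> HIT
Acc 5: bank1 row3 -> MISS (open row3); precharges=1
Acc 6: bank1 row0 -> MISS (open row0); precharges=2
Acc 7: bank1 row2 -> MISS (open row2); precharges=3
Acc 8: bank1 row4 -> MISS (open row4); precharges=4
Acc 9: bank0 row4 -> MISS (open row4); precharges=5
Acc 10: bank0 row4 -> HIT
Acc 11: bank0 row4 -> HIT
Acc 12: bank1 row2 -> MISS (open row2); precharges=6

Answer: M M H H M M M M M H H M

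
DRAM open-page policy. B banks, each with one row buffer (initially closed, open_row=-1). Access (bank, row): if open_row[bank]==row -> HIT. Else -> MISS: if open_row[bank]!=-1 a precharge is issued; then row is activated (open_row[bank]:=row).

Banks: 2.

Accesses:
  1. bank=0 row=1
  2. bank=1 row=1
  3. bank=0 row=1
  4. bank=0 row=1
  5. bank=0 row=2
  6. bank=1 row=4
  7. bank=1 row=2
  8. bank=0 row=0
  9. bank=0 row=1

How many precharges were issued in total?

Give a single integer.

Acc 1: bank0 row1 -> MISS (open row1); precharges=0
Acc 2: bank1 row1 -> MISS (open row1); precharges=0
Acc 3: bank0 row1 -> HIT
Acc 4: bank0 row1 -> HIT
Acc 5: bank0 row2 -> MISS (open row2); precharges=1
Acc 6: bank1 row4 -> MISS (open row4); precharges=2
Acc 7: bank1 row2 -> MISS (open row2); precharges=3
Acc 8: bank0 row0 -> MISS (open row0); precharges=4
Acc 9: bank0 row1 -> MISS (open row1); precharges=5

Answer: 5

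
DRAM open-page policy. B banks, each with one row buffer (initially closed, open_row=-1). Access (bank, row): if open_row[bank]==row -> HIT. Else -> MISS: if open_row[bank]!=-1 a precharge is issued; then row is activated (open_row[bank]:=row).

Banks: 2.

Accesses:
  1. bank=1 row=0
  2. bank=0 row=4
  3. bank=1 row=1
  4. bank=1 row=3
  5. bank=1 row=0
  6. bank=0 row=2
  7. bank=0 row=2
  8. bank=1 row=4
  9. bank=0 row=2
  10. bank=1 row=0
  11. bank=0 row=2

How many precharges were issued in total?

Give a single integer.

Answer: 6

Derivation:
Acc 1: bank1 row0 -> MISS (open row0); precharges=0
Acc 2: bank0 row4 -> MISS (open row4); precharges=0
Acc 3: bank1 row1 -> MISS (open row1); precharges=1
Acc 4: bank1 row3 -> MISS (open row3); precharges=2
Acc 5: bank1 row0 -> MISS (open row0); precharges=3
Acc 6: bank0 row2 -> MISS (open row2); precharges=4
Acc 7: bank0 row2 -> HIT
Acc 8: bank1 row4 -> MISS (open row4); precharges=5
Acc 9: bank0 row2 -> HIT
Acc 10: bank1 row0 -> MISS (open row0); precharges=6
Acc 11: bank0 row2 -> HIT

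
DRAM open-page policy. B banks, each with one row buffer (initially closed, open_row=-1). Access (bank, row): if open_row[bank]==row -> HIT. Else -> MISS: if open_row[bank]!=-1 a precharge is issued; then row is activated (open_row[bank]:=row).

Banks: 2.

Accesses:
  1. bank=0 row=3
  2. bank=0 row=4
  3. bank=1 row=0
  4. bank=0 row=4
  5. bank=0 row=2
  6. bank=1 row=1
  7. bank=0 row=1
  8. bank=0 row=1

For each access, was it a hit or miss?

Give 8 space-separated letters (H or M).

Acc 1: bank0 row3 -> MISS (open row3); precharges=0
Acc 2: bank0 row4 -> MISS (open row4); precharges=1
Acc 3: bank1 row0 -> MISS (open row0); precharges=1
Acc 4: bank0 row4 -> HIT
Acc 5: bank0 row2 -> MISS (open row2); precharges=2
Acc 6: bank1 row1 -> MISS (open row1); precharges=3
Acc 7: bank0 row1 -> MISS (open row1); precharges=4
Acc 8: bank0 row1 -> HIT

Answer: M M M H M M M H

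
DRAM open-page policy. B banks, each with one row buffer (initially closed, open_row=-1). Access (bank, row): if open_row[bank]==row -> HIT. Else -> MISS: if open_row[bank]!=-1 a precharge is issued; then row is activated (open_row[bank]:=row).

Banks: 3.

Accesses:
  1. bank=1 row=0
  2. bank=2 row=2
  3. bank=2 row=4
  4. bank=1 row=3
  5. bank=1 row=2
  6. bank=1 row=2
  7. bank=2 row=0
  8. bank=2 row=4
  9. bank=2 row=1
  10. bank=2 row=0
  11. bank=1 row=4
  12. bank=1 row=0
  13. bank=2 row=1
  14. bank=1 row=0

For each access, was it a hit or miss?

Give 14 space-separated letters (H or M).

Acc 1: bank1 row0 -> MISS (open row0); precharges=0
Acc 2: bank2 row2 -> MISS (open row2); precharges=0
Acc 3: bank2 row4 -> MISS (open row4); precharges=1
Acc 4: bank1 row3 -> MISS (open row3); precharges=2
Acc 5: bank1 row2 -> MISS (open row2); precharges=3
Acc 6: bank1 row2 -> HIT
Acc 7: bank2 row0 -> MISS (open row0); precharges=4
Acc 8: bank2 row4 -> MISS (open row4); precharges=5
Acc 9: bank2 row1 -> MISS (open row1); precharges=6
Acc 10: bank2 row0 -> MISS (open row0); precharges=7
Acc 11: bank1 row4 -> MISS (open row4); precharges=8
Acc 12: bank1 row0 -> MISS (open row0); precharges=9
Acc 13: bank2 row1 -> MISS (open row1); precharges=10
Acc 14: bank1 row0 -> HIT

Answer: M M M M M H M M M M M M M H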